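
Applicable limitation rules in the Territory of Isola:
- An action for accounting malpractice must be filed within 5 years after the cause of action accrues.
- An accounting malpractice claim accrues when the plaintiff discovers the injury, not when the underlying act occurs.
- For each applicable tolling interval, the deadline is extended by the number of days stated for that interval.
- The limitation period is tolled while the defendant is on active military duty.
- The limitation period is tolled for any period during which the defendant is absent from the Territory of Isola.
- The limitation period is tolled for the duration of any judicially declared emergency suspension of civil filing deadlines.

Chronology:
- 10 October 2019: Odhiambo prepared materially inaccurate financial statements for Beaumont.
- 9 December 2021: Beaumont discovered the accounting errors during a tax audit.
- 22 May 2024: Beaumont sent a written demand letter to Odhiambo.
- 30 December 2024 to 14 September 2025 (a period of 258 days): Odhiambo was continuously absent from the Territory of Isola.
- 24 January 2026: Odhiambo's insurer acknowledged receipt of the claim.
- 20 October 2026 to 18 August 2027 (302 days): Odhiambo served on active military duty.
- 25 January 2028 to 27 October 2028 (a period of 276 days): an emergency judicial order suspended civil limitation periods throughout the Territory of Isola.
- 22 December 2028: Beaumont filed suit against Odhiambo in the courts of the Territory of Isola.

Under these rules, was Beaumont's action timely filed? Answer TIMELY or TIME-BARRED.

Under the discovery rule, the claim accrued on 9 December 2021, when Beaumont discovered the injury — not on the 10 October 2019 date of the underlying act.
The untolled deadline — 5 years after 9 December 2021 — is 9 December 2026.
The period was tolled for 258 days by the defendant's absence from the jurisdiction (30 December 2024 to 14 September 2025), pushing the deadline to 24 August 2027.
The period was tolled for 302 days by the defendant's active military service (20 October 2026 to 18 August 2027), pushing the deadline to 21 June 2028.
The period was tolled for 276 days by the emergency suspension of filing deadlines (25 January 2028 to 27 October 2028), pushing the deadline to 24 March 2029.
Nothing else in the chronology tolls or restarts the period.
The 22 December 2028 filing precedes the 24 March 2029 deadline; the claim is timely.

TIMELY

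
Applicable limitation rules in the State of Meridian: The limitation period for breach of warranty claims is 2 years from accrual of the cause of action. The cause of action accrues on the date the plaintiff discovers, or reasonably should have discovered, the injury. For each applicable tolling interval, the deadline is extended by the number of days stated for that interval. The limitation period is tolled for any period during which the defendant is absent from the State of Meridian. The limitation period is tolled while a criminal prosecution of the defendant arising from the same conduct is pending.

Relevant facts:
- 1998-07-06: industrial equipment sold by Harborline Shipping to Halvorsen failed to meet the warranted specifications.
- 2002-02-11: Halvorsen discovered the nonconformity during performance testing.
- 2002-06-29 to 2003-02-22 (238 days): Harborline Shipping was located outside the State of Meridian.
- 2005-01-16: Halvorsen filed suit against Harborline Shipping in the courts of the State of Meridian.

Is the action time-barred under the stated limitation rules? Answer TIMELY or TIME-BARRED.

The claim did not accrue until Halvorsen discovered the injury on 2002-02-11; the 1998-07-06 act date does not start the clock under the stated rule.
The untolled deadline — 2 years after 2002-02-11 — is 2004-02-11.
The defendant's absence from the jurisdiction from 2002-06-29 to 2003-02-22 tolled the period for 238 days, extending the deadline to 2004-10-06.
The 2005-01-16 filing falls after the 2004-10-06 deadline; the claim is time-barred.

TIME-BARRED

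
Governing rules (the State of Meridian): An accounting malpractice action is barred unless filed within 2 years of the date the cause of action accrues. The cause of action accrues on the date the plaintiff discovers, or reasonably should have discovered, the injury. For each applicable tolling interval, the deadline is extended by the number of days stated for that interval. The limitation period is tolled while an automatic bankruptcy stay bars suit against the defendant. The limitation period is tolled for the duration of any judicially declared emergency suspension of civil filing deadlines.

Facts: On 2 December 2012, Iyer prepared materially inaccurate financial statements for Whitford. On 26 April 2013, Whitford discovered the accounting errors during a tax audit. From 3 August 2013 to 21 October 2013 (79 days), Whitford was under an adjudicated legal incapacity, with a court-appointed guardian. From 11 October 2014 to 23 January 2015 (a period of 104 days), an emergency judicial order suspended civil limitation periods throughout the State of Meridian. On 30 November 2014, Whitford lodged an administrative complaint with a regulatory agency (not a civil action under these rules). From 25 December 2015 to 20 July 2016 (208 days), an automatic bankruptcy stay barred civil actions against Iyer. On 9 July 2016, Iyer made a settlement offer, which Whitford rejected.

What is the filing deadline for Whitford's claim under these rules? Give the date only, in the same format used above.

8 August 2015

Under the discovery rule, the claim accrued on 26 April 2013, when Whitford discovered the injury — not on the 2 December 2012 date of the underlying act.
The untolled deadline — 2 years after 26 April 2013 — is 26 April 2015.
Because the emergency suspension of filing deadlines ran from 11 October 2014 to 23 January 2015, the deadline is extended by 104 days to 8 August 2015.
The automatic bankruptcy stay starting 25 December 2015 came too late — the period had run on 8 August 2015 — and so does not extend the deadline.
No stated provision tolls the period for the plaintiff's incapacity, so the interval from 3 August 2013 to 21 October 2013 has no effect on the deadline.
The other events in the timeline have no effect on the limitation period under the stated rules.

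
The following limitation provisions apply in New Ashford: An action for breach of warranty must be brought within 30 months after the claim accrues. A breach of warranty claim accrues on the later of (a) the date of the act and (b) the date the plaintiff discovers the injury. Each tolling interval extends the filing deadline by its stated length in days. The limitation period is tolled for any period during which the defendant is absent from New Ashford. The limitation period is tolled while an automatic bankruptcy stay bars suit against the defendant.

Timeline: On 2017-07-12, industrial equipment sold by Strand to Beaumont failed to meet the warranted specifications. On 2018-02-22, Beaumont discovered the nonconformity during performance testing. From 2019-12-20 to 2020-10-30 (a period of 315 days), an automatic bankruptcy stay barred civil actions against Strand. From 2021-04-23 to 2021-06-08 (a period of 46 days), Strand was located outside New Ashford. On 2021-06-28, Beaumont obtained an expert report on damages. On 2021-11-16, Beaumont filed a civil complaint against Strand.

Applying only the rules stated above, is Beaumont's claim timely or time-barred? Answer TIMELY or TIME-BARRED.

TIME-BARRED

The claim accrued on 2018-02-22 — the later of the 2017-07-12 act and the 2018-02-22 discovery.
30 months from 2018-02-22 is 2020-08-22.
The automatic bankruptcy stay from 2019-12-20 to 2020-10-30 tolled the period for 315 days, extending the deadline to 2021-07-03.
Because the defendant's absence from the jurisdiction ran from 2021-04-23 to 2021-06-08, the deadline is extended by 46 days to 2021-08-18.
The other events in the timeline have no effect on the limitation period under the stated rules.
The 2021-11-16 filing falls after the 2021-08-18 deadline; the claim is time-barred.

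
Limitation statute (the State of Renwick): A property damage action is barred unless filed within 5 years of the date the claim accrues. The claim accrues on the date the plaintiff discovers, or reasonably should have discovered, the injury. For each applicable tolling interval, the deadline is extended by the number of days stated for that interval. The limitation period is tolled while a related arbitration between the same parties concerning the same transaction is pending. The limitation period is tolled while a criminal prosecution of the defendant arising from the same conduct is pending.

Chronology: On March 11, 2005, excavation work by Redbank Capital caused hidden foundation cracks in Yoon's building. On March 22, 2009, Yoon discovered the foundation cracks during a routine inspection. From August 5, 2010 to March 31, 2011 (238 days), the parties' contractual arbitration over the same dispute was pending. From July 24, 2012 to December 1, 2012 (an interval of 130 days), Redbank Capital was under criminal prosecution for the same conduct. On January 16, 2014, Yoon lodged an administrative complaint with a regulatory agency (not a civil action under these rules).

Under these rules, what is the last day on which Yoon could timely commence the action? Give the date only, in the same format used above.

Accrual is tied to discovery, so the period began on March 22, 2009 rather than on March 11, 2005 when the act occurred.
5 years from March 22, 2009 is March 22, 2014.
Because the pending related arbitration ran from August 5, 2010 to March 31, 2011, the deadline is extended by 238 days to November 15, 2014.
Because the pending criminal prosecution ran from July 24, 2012 to December 1, 2012, the deadline is extended by 130 days to March 25, 2015.
The other events in the timeline have no effect on the limitation period under the stated rules.

March 25, 2015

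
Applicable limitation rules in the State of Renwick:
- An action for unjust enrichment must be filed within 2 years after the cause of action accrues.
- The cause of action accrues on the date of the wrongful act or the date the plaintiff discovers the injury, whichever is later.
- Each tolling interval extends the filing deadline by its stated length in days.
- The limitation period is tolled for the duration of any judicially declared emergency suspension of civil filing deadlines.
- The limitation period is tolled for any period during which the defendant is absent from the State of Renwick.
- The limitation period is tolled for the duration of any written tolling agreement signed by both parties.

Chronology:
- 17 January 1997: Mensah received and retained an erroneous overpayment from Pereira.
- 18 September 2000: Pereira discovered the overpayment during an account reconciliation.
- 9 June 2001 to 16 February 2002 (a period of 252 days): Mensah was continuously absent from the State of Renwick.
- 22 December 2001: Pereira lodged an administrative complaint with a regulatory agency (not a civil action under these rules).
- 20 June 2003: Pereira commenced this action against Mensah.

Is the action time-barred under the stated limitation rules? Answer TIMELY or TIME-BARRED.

TIME-BARRED

Taking the later of the act (17 January 1997) and discovery (18 September 2000), the claim accrued on 18 September 2000.
Adding the 2 years base period to 18 September 2000 gives a deadline of 18 September 2002, before any tolling.
The defendant's absence from the jurisdiction from 9 June 2001 to 16 February 2002 tolled the period for 252 days, extending the deadline to 28 May 2003.
The other events in the timeline have no effect on the limitation period under the stated rules.
The 20 June 2003 filing falls after the 28 May 2003 deadline; the claim is time-barred.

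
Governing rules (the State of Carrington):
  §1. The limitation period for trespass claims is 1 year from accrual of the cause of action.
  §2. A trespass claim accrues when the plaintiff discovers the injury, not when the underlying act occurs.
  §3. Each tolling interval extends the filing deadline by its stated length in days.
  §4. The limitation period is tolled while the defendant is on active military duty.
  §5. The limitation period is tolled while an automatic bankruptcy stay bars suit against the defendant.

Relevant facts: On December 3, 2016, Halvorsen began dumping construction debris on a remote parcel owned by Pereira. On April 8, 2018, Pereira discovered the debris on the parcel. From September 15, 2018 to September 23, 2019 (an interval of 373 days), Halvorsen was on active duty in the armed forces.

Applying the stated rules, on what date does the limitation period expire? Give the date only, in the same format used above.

April 15, 2020

Under the discovery rule, the claim accrued on April 8, 2018, when Pereira discovered the injury — not on the December 3, 2016 date of the underlying act.
The untolled deadline — 1 year after April 8, 2018 — is April 8, 2019.
Because the defendant's active military service ran from September 15, 2018 to September 23, 2019, the deadline is extended by 373 days to April 15, 2020.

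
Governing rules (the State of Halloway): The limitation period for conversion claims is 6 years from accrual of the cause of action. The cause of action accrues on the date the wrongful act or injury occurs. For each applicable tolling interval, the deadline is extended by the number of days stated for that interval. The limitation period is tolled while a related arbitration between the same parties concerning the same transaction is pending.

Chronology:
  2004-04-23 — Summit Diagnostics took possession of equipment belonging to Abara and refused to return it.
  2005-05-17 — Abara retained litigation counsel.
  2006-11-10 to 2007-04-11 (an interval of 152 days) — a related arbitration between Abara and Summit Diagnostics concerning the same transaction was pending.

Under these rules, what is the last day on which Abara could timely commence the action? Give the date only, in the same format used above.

The claim accrued on 2004-04-23, when the wrongful act occurred.
The untolled deadline — 6 years after 2004-04-23 — is 2010-04-23.
The pending related arbitration from 2006-11-10 to 2007-04-11 tolled the period for 152 days, extending the deadline to 2010-09-22.
Nothing else in the chronology tolls or restarts the period.

2010-09-22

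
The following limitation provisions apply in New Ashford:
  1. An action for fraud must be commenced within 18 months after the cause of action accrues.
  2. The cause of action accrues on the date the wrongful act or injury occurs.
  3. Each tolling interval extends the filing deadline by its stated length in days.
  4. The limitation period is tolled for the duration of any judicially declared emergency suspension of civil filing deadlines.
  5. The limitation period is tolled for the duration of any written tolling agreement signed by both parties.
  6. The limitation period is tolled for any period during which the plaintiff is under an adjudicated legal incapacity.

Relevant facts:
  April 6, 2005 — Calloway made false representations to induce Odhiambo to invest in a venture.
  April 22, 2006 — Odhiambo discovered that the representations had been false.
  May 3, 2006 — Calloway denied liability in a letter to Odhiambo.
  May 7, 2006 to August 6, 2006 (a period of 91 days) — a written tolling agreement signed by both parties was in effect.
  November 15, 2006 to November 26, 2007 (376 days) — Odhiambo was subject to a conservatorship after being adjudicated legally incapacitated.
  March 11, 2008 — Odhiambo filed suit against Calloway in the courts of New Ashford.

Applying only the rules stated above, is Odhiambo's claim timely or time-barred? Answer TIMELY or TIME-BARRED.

TIME-BARRED

The claim accrued on April 6, 2005, when the wrongful act occurred; under the stated occurrence rule the April 22, 2006 discovery does not delay accrual.
The untolled deadline — 18 months after April 6, 2005 — is October 6, 2006.
The period was tolled for 91 days by the written tolling agreement (May 7, 2006 to August 6, 2006), pushing the deadline to January 5, 2007.
The plaintiff's legal incapacity from November 15, 2006 to November 26, 2007 tolled the period for 376 days, extending the deadline to January 16, 2008.
Nothing else in the chronology tolls or restarts the period.
Filing on March 11, 2008 missed the January 16, 2008 deadline — the action is time-barred.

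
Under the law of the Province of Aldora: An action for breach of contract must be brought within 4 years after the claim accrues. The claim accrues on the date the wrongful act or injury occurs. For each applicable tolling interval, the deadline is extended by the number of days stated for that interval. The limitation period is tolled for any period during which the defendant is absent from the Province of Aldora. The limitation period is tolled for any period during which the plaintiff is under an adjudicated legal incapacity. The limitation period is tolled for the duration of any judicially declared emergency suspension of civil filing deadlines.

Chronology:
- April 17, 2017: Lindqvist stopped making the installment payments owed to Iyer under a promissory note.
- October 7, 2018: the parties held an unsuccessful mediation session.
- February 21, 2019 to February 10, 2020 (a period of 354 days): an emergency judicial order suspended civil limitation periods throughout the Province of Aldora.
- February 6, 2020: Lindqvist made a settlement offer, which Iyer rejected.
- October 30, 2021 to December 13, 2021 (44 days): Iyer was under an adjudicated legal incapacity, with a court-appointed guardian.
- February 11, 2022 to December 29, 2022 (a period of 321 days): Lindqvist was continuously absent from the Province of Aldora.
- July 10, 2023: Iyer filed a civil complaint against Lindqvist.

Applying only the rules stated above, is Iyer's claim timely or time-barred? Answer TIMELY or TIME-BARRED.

The limitation period began to run on April 17, 2017.
4 years from April 17, 2017 is April 17, 2021.
The emergency suspension of filing deadlines from February 21, 2019 to February 10, 2020 tolled the period for 354 days, extending the deadline to April 6, 2022.
Because the plaintiff's legal incapacity ran from October 30, 2021 to December 13, 2021, the deadline is extended by 44 days to May 20, 2022.
The period was tolled for 321 days by the defendant's absence from the jurisdiction (February 11, 2022 to December 29, 2022), pushing the deadline to April 6, 2023.
Nothing else in the chronology tolls or restarts the period.
Filing on July 10, 2023 missed the April 6, 2023 deadline — the action is time-barred.

TIME-BARRED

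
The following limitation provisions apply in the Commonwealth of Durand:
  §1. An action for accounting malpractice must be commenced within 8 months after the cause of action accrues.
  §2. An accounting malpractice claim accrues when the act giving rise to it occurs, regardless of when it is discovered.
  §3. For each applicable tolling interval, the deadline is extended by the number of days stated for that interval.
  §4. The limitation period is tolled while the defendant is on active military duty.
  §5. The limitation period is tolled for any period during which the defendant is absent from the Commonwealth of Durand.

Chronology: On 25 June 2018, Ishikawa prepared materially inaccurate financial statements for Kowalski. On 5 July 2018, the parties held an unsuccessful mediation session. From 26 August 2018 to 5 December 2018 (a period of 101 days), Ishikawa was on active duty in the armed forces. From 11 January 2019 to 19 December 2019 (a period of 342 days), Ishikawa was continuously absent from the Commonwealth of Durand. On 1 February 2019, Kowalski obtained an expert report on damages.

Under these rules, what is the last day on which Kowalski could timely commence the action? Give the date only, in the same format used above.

13 May 2020

The cause of action accrued on 25 June 2018, the date of the act.
8 months from 25 June 2018 is 25 February 2019.
The defendant's active military service from 26 August 2018 to 5 December 2018 tolled the period for 101 days, extending the deadline to 6 June 2019.
Because the defendant's absence from the jurisdiction ran from 11 January 2019 to 19 December 2019, the deadline is extended by 342 days to 13 May 2020.
Nothing else in the chronology tolls or restarts the period.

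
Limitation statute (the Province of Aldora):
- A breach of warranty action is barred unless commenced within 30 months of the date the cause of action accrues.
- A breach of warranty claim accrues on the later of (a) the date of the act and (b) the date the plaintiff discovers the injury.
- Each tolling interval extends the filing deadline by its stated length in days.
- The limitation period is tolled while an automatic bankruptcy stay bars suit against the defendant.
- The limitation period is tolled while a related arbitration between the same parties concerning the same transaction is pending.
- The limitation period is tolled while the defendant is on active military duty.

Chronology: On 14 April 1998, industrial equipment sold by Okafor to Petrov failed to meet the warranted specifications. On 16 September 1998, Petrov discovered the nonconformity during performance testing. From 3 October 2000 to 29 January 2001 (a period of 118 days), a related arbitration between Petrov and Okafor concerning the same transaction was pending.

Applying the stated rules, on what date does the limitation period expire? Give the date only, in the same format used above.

The claim accrued on 16 September 1998 — the later of the 14 April 1998 act and the 16 September 1998 discovery.
The untolled deadline — 30 months after 16 September 1998 — is 16 March 2001.
The pending related arbitration from 3 October 2000 to 29 January 2001 tolled the period for 118 days, extending the deadline to 12 July 2001.

12 July 2001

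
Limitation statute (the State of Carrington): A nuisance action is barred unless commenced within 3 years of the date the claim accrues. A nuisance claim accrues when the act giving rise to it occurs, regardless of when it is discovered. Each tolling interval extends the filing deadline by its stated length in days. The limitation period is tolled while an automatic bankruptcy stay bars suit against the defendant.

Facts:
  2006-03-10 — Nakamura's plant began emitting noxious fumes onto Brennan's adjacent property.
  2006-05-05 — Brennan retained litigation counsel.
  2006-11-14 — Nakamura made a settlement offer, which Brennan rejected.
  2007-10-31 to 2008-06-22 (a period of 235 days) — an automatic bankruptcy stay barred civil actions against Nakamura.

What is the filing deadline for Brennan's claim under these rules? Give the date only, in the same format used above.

The limitation period began to run on 2006-03-10.
3 years from 2006-03-10 is 2009-03-10.
The automatic bankruptcy stay from 2007-10-31 to 2008-06-22 tolled the period for 235 days, extending the deadline to 2009-10-31.
Nothing else in the chronology tolls or restarts the period.

2009-10-31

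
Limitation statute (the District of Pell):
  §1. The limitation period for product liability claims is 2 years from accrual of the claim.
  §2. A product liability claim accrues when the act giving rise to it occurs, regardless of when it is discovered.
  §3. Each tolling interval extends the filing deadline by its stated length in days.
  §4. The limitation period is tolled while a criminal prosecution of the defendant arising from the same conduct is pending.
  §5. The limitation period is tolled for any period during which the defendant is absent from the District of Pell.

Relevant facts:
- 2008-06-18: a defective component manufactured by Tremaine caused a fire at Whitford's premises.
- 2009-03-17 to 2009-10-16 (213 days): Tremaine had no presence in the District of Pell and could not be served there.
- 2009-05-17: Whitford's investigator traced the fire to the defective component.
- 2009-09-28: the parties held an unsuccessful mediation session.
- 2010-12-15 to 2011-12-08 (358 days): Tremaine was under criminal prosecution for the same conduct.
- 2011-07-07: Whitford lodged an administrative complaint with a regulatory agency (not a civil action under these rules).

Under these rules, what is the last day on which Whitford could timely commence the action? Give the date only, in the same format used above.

Accrual is governed by the date of the act, so the period began to run on 2008-06-18; the later discovery on 2009-05-17 is irrelevant under the stated rule.
2 years from 2008-06-18 is 2010-06-18.
Because the defendant's absence from the jurisdiction ran from 2009-03-17 to 2009-10-16, the deadline is extended by 213 days to 2011-01-17.
The period was tolled for 358 days by the pending criminal prosecution (2010-12-15 to 2011-12-08), pushing the deadline to 2012-01-10.
The other events in the timeline have no effect on the limitation period under the stated rules.

2012-01-10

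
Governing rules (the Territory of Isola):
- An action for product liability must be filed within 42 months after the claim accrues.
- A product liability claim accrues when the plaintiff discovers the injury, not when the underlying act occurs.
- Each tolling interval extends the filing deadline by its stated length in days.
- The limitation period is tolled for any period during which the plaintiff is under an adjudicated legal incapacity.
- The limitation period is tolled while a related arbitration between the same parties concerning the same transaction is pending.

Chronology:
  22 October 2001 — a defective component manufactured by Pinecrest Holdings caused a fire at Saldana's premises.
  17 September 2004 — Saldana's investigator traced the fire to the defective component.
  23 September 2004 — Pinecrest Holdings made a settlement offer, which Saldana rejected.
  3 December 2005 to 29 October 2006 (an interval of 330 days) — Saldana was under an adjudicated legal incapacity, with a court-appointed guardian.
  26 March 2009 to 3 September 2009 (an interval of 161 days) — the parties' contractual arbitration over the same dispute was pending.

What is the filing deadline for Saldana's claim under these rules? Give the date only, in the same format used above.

Accrual is tied to discovery, so the period began on 17 September 2004 rather than on 22 October 2001 when the act occurred.
42 months from 17 September 2004 is 17 March 2008.
The plaintiff's legal incapacity from 3 December 2005 to 29 October 2006 tolled the period for 330 days, extending the deadline to 10 February 2009.
By the time the pending related arbitration began on 26 March 2009, the limitation period had already expired on 10 February 2009; that interval cannot revive it.
The other events in the timeline have no effect on the limitation period under the stated rules.

10 February 2009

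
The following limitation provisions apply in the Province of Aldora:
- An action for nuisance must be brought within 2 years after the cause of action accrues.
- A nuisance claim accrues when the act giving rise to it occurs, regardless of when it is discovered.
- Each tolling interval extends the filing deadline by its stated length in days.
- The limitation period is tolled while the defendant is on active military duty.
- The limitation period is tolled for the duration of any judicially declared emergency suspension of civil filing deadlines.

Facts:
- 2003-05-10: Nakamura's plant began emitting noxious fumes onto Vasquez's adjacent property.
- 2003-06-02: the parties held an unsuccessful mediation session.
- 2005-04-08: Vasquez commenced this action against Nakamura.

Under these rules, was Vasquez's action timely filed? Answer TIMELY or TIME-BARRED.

TIMELY

The claim accrued on 2003-05-10, when the wrongful act occurred.
Adding the 2 years base period to 2003-05-10 gives a deadline of 2005-05-10, before any tolling.
Nothing else in the chronology tolls or restarts the period.
Vasquez filed on 2005-04-08, before the 2005-05-10 deadline, so the action is timely.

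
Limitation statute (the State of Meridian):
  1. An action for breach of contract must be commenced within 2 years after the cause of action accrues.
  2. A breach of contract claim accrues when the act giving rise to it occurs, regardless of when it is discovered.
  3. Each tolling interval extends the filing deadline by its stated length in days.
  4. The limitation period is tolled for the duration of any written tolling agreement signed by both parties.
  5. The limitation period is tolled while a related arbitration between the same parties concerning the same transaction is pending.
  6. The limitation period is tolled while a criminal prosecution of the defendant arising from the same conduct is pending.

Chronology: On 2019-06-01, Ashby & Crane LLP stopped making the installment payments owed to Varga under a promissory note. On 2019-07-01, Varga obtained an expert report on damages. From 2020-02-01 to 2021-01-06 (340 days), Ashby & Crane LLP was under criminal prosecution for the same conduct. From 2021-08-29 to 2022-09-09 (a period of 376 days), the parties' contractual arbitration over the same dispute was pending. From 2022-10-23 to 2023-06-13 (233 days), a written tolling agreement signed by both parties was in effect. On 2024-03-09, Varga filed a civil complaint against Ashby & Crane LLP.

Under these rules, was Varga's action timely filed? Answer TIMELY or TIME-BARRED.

The limitation period began to run on 2019-06-01.
Adding the 2 years base period to 2019-06-01 gives a deadline of 2021-06-01, before any tolling.
The period was tolled for 340 days by the pending criminal prosecution (2020-02-01 to 2021-01-06), pushing the deadline to 2022-05-07.
Because the pending related arbitration ran from 2021-08-29 to 2022-09-09, the deadline is extended by 376 days to 2023-05-18.
The written tolling agreement from 2022-10-23 to 2023-06-13 tolled the period for 233 days, extending the deadline to 2024-01-06.
Nothing else in the chronology tolls or restarts the period.
The 2024-03-09 filing falls after the 2024-01-06 deadline; the claim is time-barred.

TIME-BARRED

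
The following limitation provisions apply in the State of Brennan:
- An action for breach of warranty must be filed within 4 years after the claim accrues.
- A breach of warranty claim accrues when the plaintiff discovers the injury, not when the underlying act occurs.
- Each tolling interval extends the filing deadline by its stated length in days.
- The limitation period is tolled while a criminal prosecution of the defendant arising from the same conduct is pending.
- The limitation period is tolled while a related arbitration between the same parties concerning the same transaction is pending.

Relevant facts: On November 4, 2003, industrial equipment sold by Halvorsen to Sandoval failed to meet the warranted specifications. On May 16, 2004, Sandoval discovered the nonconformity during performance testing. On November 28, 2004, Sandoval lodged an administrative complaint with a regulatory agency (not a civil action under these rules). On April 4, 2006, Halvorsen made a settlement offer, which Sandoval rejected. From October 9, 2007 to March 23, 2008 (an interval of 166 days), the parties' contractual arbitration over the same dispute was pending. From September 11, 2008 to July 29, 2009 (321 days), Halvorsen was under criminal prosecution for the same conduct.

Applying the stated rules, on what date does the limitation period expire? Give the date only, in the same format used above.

Accrual is tied to discovery, so the period began on May 16, 2004 rather than on November 4, 2003 when the act occurred.
Adding the 4 years base period to May 16, 2004 gives a deadline of May 16, 2008, before any tolling.
Because the pending related arbitration ran from October 9, 2007 to March 23, 2008, the deadline is extended by 166 days to October 29, 2008.
The period was tolled for 321 days by the pending criminal prosecution (September 11, 2008 to July 29, 2009), pushing the deadline to September 15, 2009.
None of the other events listed affects the running of the period under the stated rules.

September 15, 2009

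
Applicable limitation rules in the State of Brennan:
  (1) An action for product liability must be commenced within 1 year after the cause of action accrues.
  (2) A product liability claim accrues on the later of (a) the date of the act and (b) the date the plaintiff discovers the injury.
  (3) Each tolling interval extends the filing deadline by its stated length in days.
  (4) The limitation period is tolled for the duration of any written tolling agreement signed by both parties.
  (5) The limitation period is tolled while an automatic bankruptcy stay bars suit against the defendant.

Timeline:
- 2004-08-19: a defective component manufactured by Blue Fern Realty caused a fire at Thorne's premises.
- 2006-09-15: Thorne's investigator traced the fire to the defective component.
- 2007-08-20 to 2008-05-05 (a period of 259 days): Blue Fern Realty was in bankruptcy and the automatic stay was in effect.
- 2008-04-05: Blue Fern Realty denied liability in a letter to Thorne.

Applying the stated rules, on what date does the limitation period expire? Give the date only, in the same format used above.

Because discovery on 2006-09-15 post-dates the 2004-08-19 act, accrual under the later-of rule falls on 2006-09-15.
The untolled deadline — 1 year after 2006-09-15 — is 2007-09-15.
The automatic bankruptcy stay from 2007-08-20 to 2008-05-05 tolled the period for 259 days, extending the deadline to 2008-05-31.
The other events in the timeline have no effect on the limitation period under the stated rules.

2008-05-31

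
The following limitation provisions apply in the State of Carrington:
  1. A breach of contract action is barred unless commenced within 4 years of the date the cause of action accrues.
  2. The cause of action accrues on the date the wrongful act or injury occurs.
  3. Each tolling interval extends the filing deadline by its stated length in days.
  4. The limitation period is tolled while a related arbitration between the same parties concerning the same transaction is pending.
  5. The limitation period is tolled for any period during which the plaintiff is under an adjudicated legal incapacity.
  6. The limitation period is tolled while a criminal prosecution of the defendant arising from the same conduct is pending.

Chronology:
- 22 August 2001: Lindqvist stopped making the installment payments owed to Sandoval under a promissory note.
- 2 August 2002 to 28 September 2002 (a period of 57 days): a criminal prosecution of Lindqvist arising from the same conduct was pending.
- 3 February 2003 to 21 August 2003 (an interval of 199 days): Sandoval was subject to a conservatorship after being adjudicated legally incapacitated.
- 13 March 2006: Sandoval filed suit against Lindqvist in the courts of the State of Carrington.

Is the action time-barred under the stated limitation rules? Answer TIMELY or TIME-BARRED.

The claim accrued on 22 August 2001, when the wrongful act occurred.
The untolled deadline — 4 years after 22 August 2001 — is 22 August 2005.
The pending criminal prosecution from 2 August 2002 to 28 September 2002 tolled the period for 57 days, extending the deadline to 18 October 2005.
The plaintiff's legal incapacity from 3 February 2003 to 21 August 2003 tolled the period for 199 days, extending the deadline to 5 May 2006.
Filing on 13 March 2006 beat the 5 May 2006 deadline — the action is timely.

TIMELY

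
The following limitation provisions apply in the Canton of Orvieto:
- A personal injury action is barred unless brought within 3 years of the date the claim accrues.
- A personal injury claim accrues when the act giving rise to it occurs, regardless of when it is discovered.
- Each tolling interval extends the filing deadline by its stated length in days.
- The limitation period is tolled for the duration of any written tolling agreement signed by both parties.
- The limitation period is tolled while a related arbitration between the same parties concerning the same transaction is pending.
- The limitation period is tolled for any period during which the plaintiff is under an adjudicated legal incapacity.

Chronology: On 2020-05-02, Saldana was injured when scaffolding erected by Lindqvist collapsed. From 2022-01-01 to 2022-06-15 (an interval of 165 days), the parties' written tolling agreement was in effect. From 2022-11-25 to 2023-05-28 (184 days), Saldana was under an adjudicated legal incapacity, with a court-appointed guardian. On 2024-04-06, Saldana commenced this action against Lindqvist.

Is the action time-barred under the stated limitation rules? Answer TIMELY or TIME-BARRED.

The limitation period began to run on 2020-05-02.
3 years from 2020-05-02 is 2023-05-02.
Because the written tolling agreement ran from 2022-01-01 to 2022-06-15, the deadline is extended by 165 days to 2023-10-14.
The plaintiff's legal incapacity from 2022-11-25 to 2023-05-28 tolled the period for 184 days, extending the deadline to 2024-04-15.
Saldana filed on 2024-04-06, before the 2024-04-15 deadline, so the action is timely.

TIMELY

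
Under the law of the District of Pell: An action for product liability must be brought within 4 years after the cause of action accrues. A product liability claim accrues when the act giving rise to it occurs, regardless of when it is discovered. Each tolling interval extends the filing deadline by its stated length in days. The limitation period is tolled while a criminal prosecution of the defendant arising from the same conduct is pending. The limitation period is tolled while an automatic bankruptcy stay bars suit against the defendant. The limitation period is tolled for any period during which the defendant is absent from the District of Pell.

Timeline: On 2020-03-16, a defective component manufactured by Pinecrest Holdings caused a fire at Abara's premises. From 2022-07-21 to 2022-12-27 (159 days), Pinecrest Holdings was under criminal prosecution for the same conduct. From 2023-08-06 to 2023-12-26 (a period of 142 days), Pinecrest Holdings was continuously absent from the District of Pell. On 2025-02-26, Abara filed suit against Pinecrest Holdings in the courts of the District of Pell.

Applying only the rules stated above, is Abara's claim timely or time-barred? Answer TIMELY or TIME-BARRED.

The claim accrued on 2020-03-16, when the wrongful act occurred.
Adding the 4 years base period to 2020-03-16 gives a deadline of 2024-03-16, before any tolling.
The period was tolled for 159 days by the pending criminal prosecution (2022-07-21 to 2022-12-27), pushing the deadline to 2024-08-22.
The defendant's absence from the jurisdiction from 2023-08-06 to 2023-12-26 tolled the period for 142 days, extending the deadline to 2025-01-11.
Filing on 2025-02-26 missed the 2025-01-11 deadline — the action is time-barred.

TIME-BARRED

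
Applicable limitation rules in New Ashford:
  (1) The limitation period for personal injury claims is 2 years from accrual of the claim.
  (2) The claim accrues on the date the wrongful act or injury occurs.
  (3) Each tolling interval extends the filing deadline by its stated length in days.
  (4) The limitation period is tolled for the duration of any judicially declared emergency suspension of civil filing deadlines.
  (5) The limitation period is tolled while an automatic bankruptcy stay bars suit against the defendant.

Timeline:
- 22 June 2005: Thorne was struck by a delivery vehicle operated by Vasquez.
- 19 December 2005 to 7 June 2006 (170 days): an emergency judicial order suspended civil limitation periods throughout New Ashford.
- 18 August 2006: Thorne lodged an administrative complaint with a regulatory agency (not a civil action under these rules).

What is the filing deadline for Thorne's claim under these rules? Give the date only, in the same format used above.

The claim accrued on 22 June 2005, the date of the act.
The untolled deadline — 2 years after 22 June 2005 — is 22 June 2007.
The emergency suspension of filing deadlines from 19 December 2005 to 7 June 2006 tolled the period for 170 days, extending the deadline to 9 December 2007.
The other events in the timeline have no effect on the limitation period under the stated rules.

9 December 2007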